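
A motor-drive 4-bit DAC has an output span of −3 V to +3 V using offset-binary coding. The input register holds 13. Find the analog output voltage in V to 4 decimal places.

1.8750 V

LSB = 6 V / 2^4 = 375.000 mV.
V_out = (−3) + 13 × 0.375 V = 1.875 V.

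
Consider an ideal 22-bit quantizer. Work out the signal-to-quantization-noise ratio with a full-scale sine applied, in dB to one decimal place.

134.2 dB

SNR ≈ 6.02·N + 1.76 dB = 6.02·22 + 1.76 = 134.20 dB.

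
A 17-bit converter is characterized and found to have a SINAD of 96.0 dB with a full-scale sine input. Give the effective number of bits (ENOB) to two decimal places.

15.65 bits

ENOB = (SINAD − 1.76) / 6.02 = (96.0 − 1.76)/6.02 = 15.654.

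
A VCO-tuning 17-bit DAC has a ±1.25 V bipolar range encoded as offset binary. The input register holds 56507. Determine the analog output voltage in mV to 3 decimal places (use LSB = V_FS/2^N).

-172.215 mV

LSB = 2.5 V / 2^17 = 19.07 µV.
V_out = (−1.25) + 56507 × 1.90735e-05 V = -0.172215 V.
= -172.215 mV.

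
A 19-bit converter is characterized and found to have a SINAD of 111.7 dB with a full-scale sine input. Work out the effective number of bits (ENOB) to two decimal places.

18.26 bits

ENOB = (SINAD − 1.76) / 6.02 = (111.7 − 1.76)/6.02 = 18.262.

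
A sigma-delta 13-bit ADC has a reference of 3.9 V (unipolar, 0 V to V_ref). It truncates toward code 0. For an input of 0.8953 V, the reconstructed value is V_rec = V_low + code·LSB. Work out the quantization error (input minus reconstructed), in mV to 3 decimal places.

0.280 mV

One LSB is 3.9 V / 8192 = 476.07 µV.
(0.8953 − 0)/0.000476074 = 1880.5891; ⌊·⌋ gives code 1880.
Reconstructed: 0.89501953 V.
Difference: 0.000280469 V → 0.280 mV.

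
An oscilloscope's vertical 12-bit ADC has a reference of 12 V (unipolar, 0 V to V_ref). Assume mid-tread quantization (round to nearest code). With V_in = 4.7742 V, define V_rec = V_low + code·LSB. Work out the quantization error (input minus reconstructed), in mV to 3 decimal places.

-1.191 mV

Step size: 12 V ÷ 2^12 = 2.930 mV.
(4.7742 − 0)/0.00292969 = 1629.5936; round gives code 1630.
V_rec = 0 + 1630·0.00292969 = 4.7753906 V.
Difference: -0.00119063 V → -1.191 mV.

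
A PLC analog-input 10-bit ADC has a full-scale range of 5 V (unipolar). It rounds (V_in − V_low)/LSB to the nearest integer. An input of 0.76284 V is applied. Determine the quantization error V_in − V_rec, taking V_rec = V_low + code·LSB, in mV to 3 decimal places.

1.121 mV

One LSB is 5 V / 1024 = 4.883 mV.
(V_in − V_low)/LSB = (0.76284 − 0)/0.00488281 = 156.2296 → code 156 (round).
Code 156 maps back to 0 + 156×0.00488281 V = 0.76171875 V.
Difference: 0.00112125 V → 1.121 mV.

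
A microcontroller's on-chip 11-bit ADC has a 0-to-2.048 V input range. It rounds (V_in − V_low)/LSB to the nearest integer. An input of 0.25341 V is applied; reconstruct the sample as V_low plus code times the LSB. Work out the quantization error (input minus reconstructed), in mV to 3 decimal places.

One LSB is 2.048 V / 2048 = 1.000 mV.
(V_in − V_low)/LSB = (0.25341 − 0)/0.001 = 253.4100 → code 253 (round).
V_rec = 0 + 253·0.001 = 0.253 V.
Difference: 0.00041 V → 0.410 mV.

0.410 mV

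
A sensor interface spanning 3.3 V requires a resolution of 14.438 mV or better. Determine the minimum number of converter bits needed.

8 bits

Number of steps required ≥ 3.3 V / 14.438 mV = 228.56.
Need 2^N ≥ 228.56; 2^7 = 128, 2^8 = 256.
Minimum N = 8.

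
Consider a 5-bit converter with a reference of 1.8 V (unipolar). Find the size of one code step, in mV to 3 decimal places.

56.250 mV

Full-scale span = 1.8 V.
LSB = 1.8 / 2^5 = 1.8 / 32 = 0.05625 V = 56.250 mV.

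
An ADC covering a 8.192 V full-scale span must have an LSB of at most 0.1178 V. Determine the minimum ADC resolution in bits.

7 bits

Number of steps required ≥ 8.192 V / 0.1178 V = 69.54.
Need 2^N ≥ 69.54; 2^6 = 64, 2^7 = 128.
Minimum N = 7.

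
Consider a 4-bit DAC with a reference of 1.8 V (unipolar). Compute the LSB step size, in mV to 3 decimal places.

112.500 mV

Full-scale span = 1.8 V.
LSB = 1.8 / 2^4 = 1.8 / 16 = 0.1125 V = 112.500 mV.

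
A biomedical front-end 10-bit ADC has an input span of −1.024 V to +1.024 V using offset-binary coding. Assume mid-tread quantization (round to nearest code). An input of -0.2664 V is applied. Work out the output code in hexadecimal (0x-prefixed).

code 0x17B (decimal 379)

LSB = 2.048 V / 1024 = 2.000 mV.
(V_in − V_low)/LSB = (-0.2664 − (−1.024)) / 0.002 = 378.800.
Round → code 379.
In hexadecimal (0x-prefixed): 0x17B.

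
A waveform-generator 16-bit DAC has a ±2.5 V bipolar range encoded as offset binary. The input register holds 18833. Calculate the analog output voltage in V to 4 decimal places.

-1.0632 V

LSB = 5 V / 2^16 = 76.29 µV.
V_out = (−2.5) + 18833 × 7.62939e-05 V = -1.06316 V.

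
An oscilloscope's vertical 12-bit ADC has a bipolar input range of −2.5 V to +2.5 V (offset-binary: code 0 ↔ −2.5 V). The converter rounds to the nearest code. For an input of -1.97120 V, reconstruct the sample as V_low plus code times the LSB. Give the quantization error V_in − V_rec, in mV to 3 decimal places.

LSB = 5/2^12 = 1.221 mV.
Scaled input = 433.1930 LSBs, so code = 433.
V_rec = (−2.5) + 433·0.0012207 = -1.9714355 V.
V_in − V_rec = 0.000235547 V = 0.236 mV.

0.236 mV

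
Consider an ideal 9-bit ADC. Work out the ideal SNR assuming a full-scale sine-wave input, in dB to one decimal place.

55.9 dB

SNR ≈ 6.02·N + 1.76 dB = 6.02·9 + 1.76 = 55.94 dB.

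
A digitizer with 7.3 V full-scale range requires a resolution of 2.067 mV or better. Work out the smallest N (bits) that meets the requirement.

Number of steps required ≥ 7.3 V / 2.067 mV = 3531.69.
Need 2^N ≥ 3531.69; 2^11 = 2048, 2^12 = 4096.
Minimum N = 12.

12 bits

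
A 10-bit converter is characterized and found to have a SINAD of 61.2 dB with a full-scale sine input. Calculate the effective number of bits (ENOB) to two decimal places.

ENOB = (SINAD − 1.76) / 6.02 = (61.2 − 1.76)/6.02 = 9.874.

9.87 bits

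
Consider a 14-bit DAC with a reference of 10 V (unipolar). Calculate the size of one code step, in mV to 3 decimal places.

0.610 mV

Full-scale span = 10 V.
LSB = 10 / 2^14 = 10 / 16384 = 0.000610352 V = 0.610 mV.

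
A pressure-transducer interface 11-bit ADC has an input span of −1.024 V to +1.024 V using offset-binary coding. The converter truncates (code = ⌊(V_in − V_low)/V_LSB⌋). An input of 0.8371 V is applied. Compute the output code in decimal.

Full-scale span = 2.048 V; LSB = 2.048/2^11 = 1.000 mV.
(V_in − V_low)/LSB = (0.8371 − (−1.024)) / 0.001 = 1861.100.
⌊·⌋(1861.100) = 1861.

code 1861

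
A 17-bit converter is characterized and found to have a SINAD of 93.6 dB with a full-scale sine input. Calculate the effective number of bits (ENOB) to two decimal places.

ENOB = (SINAD − 1.76) / 6.02 = (93.6 − 1.76)/6.02 = 15.256.

15.26 bits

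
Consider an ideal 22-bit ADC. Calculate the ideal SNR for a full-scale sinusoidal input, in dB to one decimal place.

134.2 dB

SNR ≈ 6.02·N + 1.76 dB = 6.02·22 + 1.76 = 134.20 dB.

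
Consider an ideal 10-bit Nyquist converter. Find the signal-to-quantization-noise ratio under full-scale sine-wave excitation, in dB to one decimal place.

62.0 dB

SNR ≈ 6.02·N + 1.76 dB = 6.02·10 + 1.76 = 61.96 dB.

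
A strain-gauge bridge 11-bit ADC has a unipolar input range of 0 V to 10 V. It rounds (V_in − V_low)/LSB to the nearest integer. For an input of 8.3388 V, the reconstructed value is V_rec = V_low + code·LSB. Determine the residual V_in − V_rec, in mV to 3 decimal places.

One LSB is 10 V / 2048 = 4.883 mV.
(V_in − V_low)/LSB = (8.3388 − 0)/0.00488281 = 1707.7862 → code 1708 (round).
Reconstructed: 8.3398438 V.
Error = 8.3388 − 8.3398438 = -0.00104375 V = -1.044 mV.

-1.044 mV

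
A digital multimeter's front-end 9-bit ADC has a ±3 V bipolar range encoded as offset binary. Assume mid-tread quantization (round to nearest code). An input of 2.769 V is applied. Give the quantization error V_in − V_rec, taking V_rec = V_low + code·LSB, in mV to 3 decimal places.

3.375 mV

LSB = 6/2^9 = 11.719 mV.
(V_in − V_low)/LSB = (2.769 − (−3))/0.0117188 = 492.2880 → code 492 (round).
Reconstructed: 2.765625 V.
Difference: 0.003375 V → 3.375 mV.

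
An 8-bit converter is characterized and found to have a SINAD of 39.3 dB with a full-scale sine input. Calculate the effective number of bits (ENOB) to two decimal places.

6.24 bits

ENOB = (SINAD − 1.76) / 6.02 = (39.3 − 1.76)/6.02 = 6.236.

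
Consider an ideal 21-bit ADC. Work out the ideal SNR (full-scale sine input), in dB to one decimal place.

SNR ≈ 6.02·N + 1.76 dB = 6.02·21 + 1.76 = 128.18 dB.

128.2 dB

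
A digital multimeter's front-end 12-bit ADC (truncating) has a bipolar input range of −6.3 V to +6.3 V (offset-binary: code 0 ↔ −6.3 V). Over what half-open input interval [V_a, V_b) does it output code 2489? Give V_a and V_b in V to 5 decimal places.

[1.35659 V, 1.35967 V)

LSB = 12.6/2^12 = 3.076 mV.
V_a = V_low + 2489·LSB = 1.35659 V; V_b = V_low + 2490·LSB = 1.35967 V.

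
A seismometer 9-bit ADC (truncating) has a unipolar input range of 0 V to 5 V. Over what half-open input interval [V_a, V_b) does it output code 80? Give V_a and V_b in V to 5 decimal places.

[0.78125 V, 0.79102 V)

LSB = 5/2^9 = 9.766 mV.
V_a = V_low + 80·LSB = 0.78125 V; V_b = V_low + 81·LSB = 0.791016 V.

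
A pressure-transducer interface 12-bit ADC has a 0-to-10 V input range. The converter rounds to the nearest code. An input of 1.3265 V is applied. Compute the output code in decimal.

code 543

LSB = 10 V / 4096 = 2.441 mV.
Input sits at 543.334 steps above V_low.
round(543.334) = 543.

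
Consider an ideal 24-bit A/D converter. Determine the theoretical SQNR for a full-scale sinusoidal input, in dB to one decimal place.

146.2 dB

SNR ≈ 6.02·N + 1.76 dB = 6.02·24 + 1.76 = 146.24 dB.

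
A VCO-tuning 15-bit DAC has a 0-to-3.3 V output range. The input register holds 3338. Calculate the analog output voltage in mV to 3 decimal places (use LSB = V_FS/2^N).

LSB = 3.3 V / 2^15 = 100.71 µV.
V_out = 0 + 3338 × 0.000100708 V = 0.336163 V.
= 336.163 mV.

336.163 mV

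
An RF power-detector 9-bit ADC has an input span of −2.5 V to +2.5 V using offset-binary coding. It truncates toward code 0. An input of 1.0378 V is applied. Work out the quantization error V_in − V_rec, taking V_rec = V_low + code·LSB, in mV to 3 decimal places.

One LSB is 5 V / 512 = 9.766 mV.
(V_in − V_low)/LSB = (1.0378 − (−2.5))/0.00976562 = 362.2707 → code 362 (floor).
Code 362 maps back to (−2.5) + 362×0.00976562 V = 1.0351562 V.
V_in − V_rec = 0.00264375 V = 2.644 mV.

2.644 mV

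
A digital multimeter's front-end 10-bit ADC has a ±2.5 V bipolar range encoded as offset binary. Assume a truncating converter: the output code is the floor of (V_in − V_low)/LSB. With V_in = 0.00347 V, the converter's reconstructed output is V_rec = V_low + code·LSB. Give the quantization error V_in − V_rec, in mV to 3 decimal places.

Step size: 5 V ÷ 2^10 = 4.883 mV.
(V_in − V_low)/LSB = (0.00347 − (−2.5))/0.00488281 = 512.7107 → code 512 (floor).
V_rec = (−2.5) + 512·0.00488281 = 0 V.
V_in − V_rec = 0.00347 V = 3.470 mV.

3.470 mV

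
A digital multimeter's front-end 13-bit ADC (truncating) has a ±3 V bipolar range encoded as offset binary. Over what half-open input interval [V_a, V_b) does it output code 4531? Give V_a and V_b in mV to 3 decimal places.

[318.604 mV, 319.336 mV)

LSB = 6/2^13 = 0.732 mV.
V_a = V_low + 4531·LSB = 0.318604 V; V_b = V_low + 4532·LSB = 0.319336 V.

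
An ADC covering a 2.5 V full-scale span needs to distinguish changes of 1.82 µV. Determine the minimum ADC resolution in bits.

Number of steps required ≥ 2.5 V / 1.82 µV = 1373626.37.
Need 2^N ≥ 1373626.37; 2^20 = 1048576, 2^21 = 2097152.
Minimum N = 21.

21 bits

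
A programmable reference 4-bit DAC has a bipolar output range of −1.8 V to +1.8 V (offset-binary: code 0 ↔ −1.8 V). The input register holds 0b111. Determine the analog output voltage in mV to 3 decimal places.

LSB = 3.6 V / 2^4 = 225.000 mV.
Code 0b111 = 7 decimal.
V_out = (−1.8) + 7 × 0.225 V = -0.225 V.
= -225.000 mV.

-225.000 mV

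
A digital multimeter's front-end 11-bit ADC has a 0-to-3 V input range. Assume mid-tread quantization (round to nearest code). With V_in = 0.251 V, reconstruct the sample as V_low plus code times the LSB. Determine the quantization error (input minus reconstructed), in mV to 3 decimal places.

LSB = 3/2^11 = 1.465 mV.
(0.251 − 0)/0.00146484 = 171.3493; round gives code 171.
Reconstructed: 0.25048828 V.
Difference: 0.000511719 V → 0.512 mV.

0.512 mV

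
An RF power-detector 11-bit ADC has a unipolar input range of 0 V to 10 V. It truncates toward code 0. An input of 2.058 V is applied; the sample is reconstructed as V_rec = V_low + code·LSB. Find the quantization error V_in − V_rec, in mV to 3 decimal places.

2.336 mV

LSB = 10/2^11 = 4.883 mV.
(V_in − V_low)/LSB = (2.058 − 0)/0.00488281 = 421.4784 → code 421 (floor).
V_rec = 0 + 421·0.00488281 = 2.0556641 V.
V_in − V_rec = 0.00233594 V = 2.336 mV.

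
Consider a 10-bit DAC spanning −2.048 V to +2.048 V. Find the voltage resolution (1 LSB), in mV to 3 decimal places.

Full-scale span = 4.096 V.
LSB = 4.096 / 2^10 = 4.096 / 1024 = 0.004 V = 4.000 mV.

4.000 mV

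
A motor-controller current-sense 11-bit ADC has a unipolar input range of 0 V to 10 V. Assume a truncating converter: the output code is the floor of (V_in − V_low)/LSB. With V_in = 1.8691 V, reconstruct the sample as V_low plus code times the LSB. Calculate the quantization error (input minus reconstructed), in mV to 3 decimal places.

Step size: 10 V ÷ 2^11 = 4.883 mV.
(1.8691 − 0)/0.00488281 = 382.7917; ⌊·⌋ gives code 382.
V_rec = 0 + 382·0.00488281 = 1.8652344 V.
Difference: 0.00386563 V → 3.866 mV.

3.866 mV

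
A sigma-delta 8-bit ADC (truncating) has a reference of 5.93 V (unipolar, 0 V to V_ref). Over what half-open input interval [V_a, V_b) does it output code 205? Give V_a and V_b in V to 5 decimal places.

[4.74863 V, 4.77180 V)

LSB = 5.93/2^8 = 23.164 mV.
V_a = V_low + 205·LSB = 4.74863 V; V_b = V_low + 206·LSB = 4.7718 V.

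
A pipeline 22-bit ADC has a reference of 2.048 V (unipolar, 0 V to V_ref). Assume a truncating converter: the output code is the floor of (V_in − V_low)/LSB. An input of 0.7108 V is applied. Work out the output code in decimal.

code 1455718

LSB = 2.048 V / 4194304 = 0.49 µV.
(0.7108 − 0) / 4.88281e-07 = 1455718.400 LSBs.
⌊·⌋(1455718.400) = 1455718.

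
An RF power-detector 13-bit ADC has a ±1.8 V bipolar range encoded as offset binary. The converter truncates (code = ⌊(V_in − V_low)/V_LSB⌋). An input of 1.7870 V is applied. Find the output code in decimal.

LSB = 3.6 V / 8192 = 439.45 µV.
(1.7870 − (−1.8)) / 0.000439453 = 8162.418 LSBs.
⌊·⌋(8162.418) = 8162.

code 8162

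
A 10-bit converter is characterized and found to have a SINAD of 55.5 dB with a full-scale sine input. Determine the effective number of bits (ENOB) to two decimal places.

8.93 bits

ENOB = (SINAD − 1.76) / 6.02 = (55.5 − 1.76)/6.02 = 8.927.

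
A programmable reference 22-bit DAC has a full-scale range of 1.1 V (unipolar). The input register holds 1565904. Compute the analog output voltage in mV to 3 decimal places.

410.675 mV

LSB = 1.1 V / 2^22 = 0.26 µV.
V_out = 0 + 1565904 × 2.6226e-07 V = 0.410675 V.
= 410.675 mV.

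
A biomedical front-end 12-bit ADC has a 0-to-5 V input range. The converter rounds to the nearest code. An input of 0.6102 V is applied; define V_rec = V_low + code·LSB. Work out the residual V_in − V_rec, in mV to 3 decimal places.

-0.152 mV

LSB = 5/2^12 = 1.221 mV.
(0.6102 − 0)/0.0012207 = 499.8758; round gives code 500.
V_rec = 0 + 500·0.0012207 = 0.61035156 V.
Difference: -0.000151563 V → -0.152 mV.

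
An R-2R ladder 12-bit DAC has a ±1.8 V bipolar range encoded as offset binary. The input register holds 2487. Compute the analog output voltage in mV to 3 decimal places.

LSB = 3.6 V / 2^12 = 0.879 mV.
V_out = (−1.8) + 2487 × 0.000878906 V = 0.38584 V.
= 385.840 mV.

385.840 mV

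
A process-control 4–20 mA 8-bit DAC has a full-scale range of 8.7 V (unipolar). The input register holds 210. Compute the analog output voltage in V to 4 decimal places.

LSB = 8.7 V / 2^8 = 33.984 mV.
V_out = 0 + 210 × 0.0339844 V = 7.13672 V.

7.1367 V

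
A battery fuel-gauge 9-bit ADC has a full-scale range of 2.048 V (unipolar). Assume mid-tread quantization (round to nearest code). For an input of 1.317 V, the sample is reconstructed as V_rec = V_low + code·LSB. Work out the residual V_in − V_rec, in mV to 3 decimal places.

One LSB is 2.048 V / 512 = 4.000 mV.
Scaled input = 329.2500 LSBs, so code = 329.
Reconstructed: 1.316 V.
Error = 1.317 − 1.316 = 0.001 V = 1.000 mV.

1.000 mV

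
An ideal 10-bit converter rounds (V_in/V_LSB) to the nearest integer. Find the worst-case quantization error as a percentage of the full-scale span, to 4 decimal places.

0.0488 %

Rounding → worst-case error = ½ LSB = V_FS/2^11, so 100/2048 = 0.0488281 % of full scale.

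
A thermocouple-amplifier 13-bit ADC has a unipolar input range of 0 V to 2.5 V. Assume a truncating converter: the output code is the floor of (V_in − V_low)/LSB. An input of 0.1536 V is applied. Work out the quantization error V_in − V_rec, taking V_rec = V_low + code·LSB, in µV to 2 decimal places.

Step size: 2.5 V ÷ 2^13 = 305.18 µV.
(V_in − V_low)/LSB = (0.1536 − 0)/0.000305176 = 503.3165 → code 503 (floor).
V_rec = 0 + 503·0.000305176 = 0.15350342 V.
V_in − V_rec = 9.6582e-05 V = 96.58 µV.

96.58 µV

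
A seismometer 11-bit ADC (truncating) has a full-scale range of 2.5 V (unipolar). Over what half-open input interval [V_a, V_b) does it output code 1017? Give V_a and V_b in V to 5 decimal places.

[1.24146 V, 1.24268 V)

LSB = 2.5/2^11 = 1.221 mV.
V_a = V_low + 1017·LSB = 1.24146 V; V_b = V_low + 1018·LSB = 1.24268 V.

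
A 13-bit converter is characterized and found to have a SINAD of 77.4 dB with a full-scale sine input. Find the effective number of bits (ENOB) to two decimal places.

ENOB = (SINAD − 1.76) / 6.02 = (77.4 − 1.76)/6.02 = 12.565.

12.56 bits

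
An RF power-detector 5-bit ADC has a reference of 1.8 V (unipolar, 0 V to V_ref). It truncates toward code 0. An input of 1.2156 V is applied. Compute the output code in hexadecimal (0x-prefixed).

code 0x15 (decimal 21)

With 32 levels over 1.8 V, one step is 56.250 mV.
Input sits at 21.611 steps above V_low.
⌊·⌋(21.611) = 21.
In hexadecimal (0x-prefixed): 0x15.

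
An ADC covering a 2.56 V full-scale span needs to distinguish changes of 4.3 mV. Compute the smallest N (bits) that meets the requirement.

Number of steps required ≥ 2.56 V / 4.3 mV = 595.35.
Need 2^N ≥ 595.35; 2^9 = 512, 2^10 = 1024.
Minimum N = 10.

10 bits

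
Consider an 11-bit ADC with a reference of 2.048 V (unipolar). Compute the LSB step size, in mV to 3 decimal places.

1.000 mV

Full-scale span = 2.048 V.
LSB = 2.048 / 2^11 = 2.048 / 2048 = 0.001 V = 1.000 mV.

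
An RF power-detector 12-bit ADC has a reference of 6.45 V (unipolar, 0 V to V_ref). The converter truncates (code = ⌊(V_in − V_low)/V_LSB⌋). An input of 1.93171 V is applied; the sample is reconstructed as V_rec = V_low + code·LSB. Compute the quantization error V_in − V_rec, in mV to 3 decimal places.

LSB = 6.45/2^12 = 1.575 mV.
(V_in − V_low)/LSB = (1.93171 − 0)/0.00157471 = 1226.7107 → code 1226 (floor).
Code 1226 maps back to 0 + 1226×0.00157471 V = 1.9305908 V.
V_in − V_rec = 0.00111918 V = 1.119 mV.

1.119 mV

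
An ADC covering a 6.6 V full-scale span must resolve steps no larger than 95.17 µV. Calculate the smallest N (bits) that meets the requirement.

17 bits

Number of steps required ≥ 6.6 V / 95.17 µV = 69349.58.
Need 2^N ≥ 69349.58; 2^16 = 65536, 2^17 = 131072.
Minimum N = 17.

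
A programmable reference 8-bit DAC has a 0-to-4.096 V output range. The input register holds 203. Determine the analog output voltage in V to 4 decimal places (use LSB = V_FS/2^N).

LSB = 4.096 V / 2^8 = 16.000 mV.
V_out = 0 + 203 × 0.016 V = 3.248 V.

3.2480 V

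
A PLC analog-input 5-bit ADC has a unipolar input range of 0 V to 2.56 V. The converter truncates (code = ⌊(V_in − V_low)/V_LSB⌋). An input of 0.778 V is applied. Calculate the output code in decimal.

Full-scale span = 2.56 V; LSB = 2.56/2^5 = 80.000 mV.
(0.778 − 0) / 0.08 = 9.725 LSBs.
⌊·⌋(9.725) = 9.

code 9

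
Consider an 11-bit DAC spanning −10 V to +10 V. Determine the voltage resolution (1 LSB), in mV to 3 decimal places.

9.766 mV

Full-scale span = 20 V.
LSB = 20 / 2^11 = 20 / 2048 = 0.00976562 V = 9.766 mV.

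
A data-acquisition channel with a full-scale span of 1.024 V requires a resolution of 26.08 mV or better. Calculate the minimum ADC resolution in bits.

Number of steps required ≥ 1.024 V / 26.08 mV = 39.26.
Need 2^N ≥ 39.26; 2^5 = 32, 2^6 = 64.
Minimum N = 6.

6 bits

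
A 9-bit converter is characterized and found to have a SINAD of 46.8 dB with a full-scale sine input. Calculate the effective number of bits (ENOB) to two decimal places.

ENOB = (SINAD − 1.76) / 6.02 = (46.8 − 1.76)/6.02 = 7.482.

7.48 bits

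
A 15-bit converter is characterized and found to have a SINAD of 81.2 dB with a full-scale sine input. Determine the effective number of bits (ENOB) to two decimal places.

13.20 bits

ENOB = (SINAD − 1.76) / 6.02 = (81.2 − 1.76)/6.02 = 13.196.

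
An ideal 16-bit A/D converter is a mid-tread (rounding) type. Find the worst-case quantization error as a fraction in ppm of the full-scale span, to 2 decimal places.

7.63 ppm

Rounding → worst-case error = ½ LSB = V_FS/2^17, so 1e+06/131072 = 7.62939 ppm of full scale.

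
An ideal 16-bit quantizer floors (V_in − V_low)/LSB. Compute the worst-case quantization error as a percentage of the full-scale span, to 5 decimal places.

0.00153 %

Truncating → worst-case error = 1 LSB = V_FS/2^16, so 100/65536 = 0.00152588 % of full scale.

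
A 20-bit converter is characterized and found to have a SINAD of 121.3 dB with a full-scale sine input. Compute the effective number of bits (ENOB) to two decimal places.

ENOB = (SINAD − 1.76) / 6.02 = (121.3 − 1.76)/6.02 = 19.857.

19.86 bits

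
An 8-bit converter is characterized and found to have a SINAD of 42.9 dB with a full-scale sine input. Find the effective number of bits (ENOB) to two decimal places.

6.83 bits

ENOB = (SINAD − 1.76) / 6.02 = (42.9 − 1.76)/6.02 = 6.834.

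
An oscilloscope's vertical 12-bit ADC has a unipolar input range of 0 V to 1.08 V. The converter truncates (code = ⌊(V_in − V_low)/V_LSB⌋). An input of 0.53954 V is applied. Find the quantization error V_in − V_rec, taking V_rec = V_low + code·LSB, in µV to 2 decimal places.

67.34 µV

One LSB is 1.08 V / 4096 = 263.67 µV.
(0.53954 − 0)/0.000263672 = 2046.2554; ⌊·⌋ gives code 2046.
V_rec = 0 + 2046·0.000263672 = 0.53947266 V.
Error = 0.53954 − 0.53947266 = 6.73437e-05 V = 67.34 µV.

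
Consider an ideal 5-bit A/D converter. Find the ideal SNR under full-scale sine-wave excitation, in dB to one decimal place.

31.9 dB

SNR ≈ 6.02·N + 1.76 dB = 6.02·5 + 1.76 = 31.86 dB.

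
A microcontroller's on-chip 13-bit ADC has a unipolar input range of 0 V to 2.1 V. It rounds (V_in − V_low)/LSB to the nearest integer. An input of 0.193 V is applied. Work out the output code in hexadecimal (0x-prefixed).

Full-scale span = 2.1 V; LSB = 2.1/2^13 = 256.35 µV.
(V_in − V_low)/LSB = (0.193 − 0) / 0.000256348 = 752.884.
round(752.884) = 753.
In hexadecimal (0x-prefixed): 0x2F1.

code 0x2F1 (decimal 753)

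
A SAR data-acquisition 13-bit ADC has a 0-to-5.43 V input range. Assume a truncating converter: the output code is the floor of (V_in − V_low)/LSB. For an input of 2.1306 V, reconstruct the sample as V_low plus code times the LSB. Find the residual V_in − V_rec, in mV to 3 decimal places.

LSB = 5.43/2^13 = 0.663 mV.
(V_in − V_low)/LSB = (2.1306 − 0)/0.000662842 = 3214.3417 → code 3214 (floor).
Code 3214 maps back to 0 + 3214×0.000662842 V = 2.1303735 V.
Difference: 0.000226465 V → 0.226 mV.

0.226 mV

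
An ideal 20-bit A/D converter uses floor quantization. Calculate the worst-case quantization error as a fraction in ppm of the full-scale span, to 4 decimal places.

0.9537 ppm

Truncating → worst-case error = 1 LSB = V_FS/2^20, so 1e+06/1048576 = 0.953674 ppm of full scale.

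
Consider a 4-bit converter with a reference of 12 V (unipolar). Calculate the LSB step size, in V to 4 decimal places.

0.7500 V

Full-scale span = 12 V.
LSB = 12 / 2^4 = 12 / 16 = 0.75 V = 0.7500 V.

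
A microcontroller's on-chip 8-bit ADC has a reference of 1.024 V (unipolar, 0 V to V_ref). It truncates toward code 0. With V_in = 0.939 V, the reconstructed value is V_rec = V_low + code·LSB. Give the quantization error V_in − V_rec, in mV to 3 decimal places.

3.000 mV

One LSB is 1.024 V / 256 = 4.000 mV.
Scaled input = 234.7500 LSBs, so code = 234.
V_rec = 0 + 234·0.004 = 0.936 V.
V_in − V_rec = 0.003 V = 3.000 mV.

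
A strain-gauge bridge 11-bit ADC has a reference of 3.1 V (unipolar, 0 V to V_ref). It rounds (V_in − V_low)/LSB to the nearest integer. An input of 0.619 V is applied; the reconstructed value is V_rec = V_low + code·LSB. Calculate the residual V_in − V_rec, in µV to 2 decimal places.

-91.80 µV

LSB = 3.1/2^11 = 1.514 mV.
(0.619 − 0)/0.00151367 = 408.9394; round gives code 409.
Code 409 maps back to 0 + 409×0.00151367 V = 0.6190918 V.
V_in − V_rec = -9.17969e-05 V = -91.80 µV.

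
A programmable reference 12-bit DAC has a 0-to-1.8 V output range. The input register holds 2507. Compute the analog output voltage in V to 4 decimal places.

LSB = 1.8 V / 2^12 = 439.45 µV.
V_out = 0 + 2507 × 0.000439453 V = 1.10171 V.

1.1017 V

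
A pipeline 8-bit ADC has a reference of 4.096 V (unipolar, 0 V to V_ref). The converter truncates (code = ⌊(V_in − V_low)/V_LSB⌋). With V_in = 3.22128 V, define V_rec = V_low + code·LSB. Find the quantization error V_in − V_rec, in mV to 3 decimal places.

5.280 mV

Step size: 4.096 V ÷ 2^8 = 16.000 mV.
(V_in − V_low)/LSB = (3.22128 − 0)/0.016 = 201.3300 → code 201 (floor).
Reconstructed: 3.216 V.
V_in − V_rec = 0.00528 V = 5.280 mV.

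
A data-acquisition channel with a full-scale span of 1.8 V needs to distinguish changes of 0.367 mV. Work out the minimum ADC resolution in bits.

13 bits

Number of steps required ≥ 1.8 V / 0.367 mV = 4904.63.
Need 2^N ≥ 4904.63; 2^12 = 4096, 2^13 = 8192.
Minimum N = 13.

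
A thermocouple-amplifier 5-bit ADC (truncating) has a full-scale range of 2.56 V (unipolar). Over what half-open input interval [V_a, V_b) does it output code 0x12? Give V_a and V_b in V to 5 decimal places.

LSB = 2.56/2^5 = 80.000 mV.
Code 0x12 = 18 decimal.
V_a = V_low + 18·LSB = 1.44 V; V_b = V_low + 19·LSB = 1.52 V.

[1.44000 V, 1.52000 V)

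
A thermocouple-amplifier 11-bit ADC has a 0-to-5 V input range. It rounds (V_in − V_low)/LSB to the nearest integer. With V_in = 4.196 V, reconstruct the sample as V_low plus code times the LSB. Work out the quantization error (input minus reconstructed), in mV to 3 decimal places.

-0.777 mV

Step size: 5 V ÷ 2^11 = 2.441 mV.
(V_in − V_low)/LSB = (4.196 − 0)/0.00244141 = 1718.6816 → code 1719 (round).
Code 1719 maps back to 0 + 1719×0.00244141 V = 4.1967773 V.
V_in − V_rec = -0.000777344 V = -0.777 mV.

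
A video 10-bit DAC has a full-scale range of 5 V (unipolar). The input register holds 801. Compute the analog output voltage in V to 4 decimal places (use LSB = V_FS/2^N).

3.9111 V

LSB = 5 V / 2^10 = 4.883 mV.
V_out = 0 + 801 × 0.00488281 V = 3.91113 V.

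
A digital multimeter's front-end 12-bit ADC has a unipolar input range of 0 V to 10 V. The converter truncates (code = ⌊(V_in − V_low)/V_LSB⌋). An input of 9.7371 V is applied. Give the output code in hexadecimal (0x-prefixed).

code 0xF94 (decimal 3988)

LSB = 10 V / 4096 = 2.441 mV.
(9.7371 − 0) / 0.00244141 = 3988.316 LSBs.
Floor → code 3988.
In hexadecimal (0x-prefixed): 0xF94.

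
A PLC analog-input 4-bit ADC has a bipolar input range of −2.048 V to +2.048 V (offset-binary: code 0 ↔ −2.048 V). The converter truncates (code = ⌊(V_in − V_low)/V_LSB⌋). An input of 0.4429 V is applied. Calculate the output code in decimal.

With 16 levels over 4.096 V, one step is 256.000 mV.
(0.4429 − (−2.048)) / 0.256 = 9.730 LSBs.
So the output code is 9.

code 9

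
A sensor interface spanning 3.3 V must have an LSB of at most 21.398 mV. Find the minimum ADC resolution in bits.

Number of steps required ≥ 3.3 V / 21.398 mV = 154.22.
Need 2^N ≥ 154.22; 2^7 = 128, 2^8 = 256.
Minimum N = 8.

8 bits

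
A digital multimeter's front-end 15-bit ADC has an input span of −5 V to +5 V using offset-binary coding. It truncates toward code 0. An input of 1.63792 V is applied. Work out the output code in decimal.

code 21751

LSB = 10 V / 32768 = 305.18 µV.
Input sits at 21751.136 steps above V_low.
So the output code is 21751.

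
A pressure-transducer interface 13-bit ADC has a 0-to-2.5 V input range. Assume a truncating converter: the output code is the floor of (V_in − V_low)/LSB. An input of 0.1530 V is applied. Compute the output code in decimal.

Full-scale span = 2.5 V; LSB = 2.5/2^13 = 305.18 µV.
Input sits at 501.350 steps above V_low.
⌊·⌋(501.350) = 501.

code 501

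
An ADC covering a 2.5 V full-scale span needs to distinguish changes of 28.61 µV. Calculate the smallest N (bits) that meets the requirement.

17 bits

Number of steps required ≥ 2.5 V / 28.61 µV = 87382.03.
Need 2^N ≥ 87382.03; 2^16 = 65536, 2^17 = 131072.
Minimum N = 17.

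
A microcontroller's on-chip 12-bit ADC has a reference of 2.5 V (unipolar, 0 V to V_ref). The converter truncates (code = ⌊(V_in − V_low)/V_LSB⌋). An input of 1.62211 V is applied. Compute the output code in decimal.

code 2657

With 4096 levels over 2.5 V, one step is 0.610 mV.
Input sits at 2657.665 steps above V_low.
Floor → code 2657.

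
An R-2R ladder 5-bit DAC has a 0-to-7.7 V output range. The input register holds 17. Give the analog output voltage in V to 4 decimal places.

4.0906 V

LSB = 7.7 V / 2^5 = 240.625 mV.
V_out = 0 + 17 × 0.240625 V = 4.09063 V.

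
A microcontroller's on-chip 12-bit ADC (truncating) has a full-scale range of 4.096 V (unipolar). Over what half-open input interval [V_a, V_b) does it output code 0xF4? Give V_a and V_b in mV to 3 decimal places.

[244.000 mV, 245.000 mV)

LSB = 4.096/2^12 = 1.000 mV.
Code 0xF4 = 244 decimal.
V_a = V_low + 244·LSB = 0.244 V; V_b = V_low + 245·LSB = 0.245 V.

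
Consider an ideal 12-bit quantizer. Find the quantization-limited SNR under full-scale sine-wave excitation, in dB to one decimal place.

74.0 dB

SNR ≈ 6.02·N + 1.76 dB = 6.02·12 + 1.76 = 74.00 dB.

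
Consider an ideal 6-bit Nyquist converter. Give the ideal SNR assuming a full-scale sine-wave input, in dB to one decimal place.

37.9 dB

SNR ≈ 6.02·N + 1.76 dB = 6.02·6 + 1.76 = 37.88 dB.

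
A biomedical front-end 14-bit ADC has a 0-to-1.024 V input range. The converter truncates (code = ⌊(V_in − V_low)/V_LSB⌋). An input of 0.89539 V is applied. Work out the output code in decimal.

With 16384 levels over 1.024 V, one step is 62.50 µV.
(0.89539 − 0) / 6.25e-05 = 14326.240 LSBs.
⌊·⌋(14326.240) = 14326.

code 14326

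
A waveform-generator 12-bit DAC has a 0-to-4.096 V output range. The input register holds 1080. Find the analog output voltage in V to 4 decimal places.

1.0800 V

LSB = 4.096 V / 2^12 = 1.000 mV.
V_out = 0 + 1080 × 0.001 V = 1.08 V.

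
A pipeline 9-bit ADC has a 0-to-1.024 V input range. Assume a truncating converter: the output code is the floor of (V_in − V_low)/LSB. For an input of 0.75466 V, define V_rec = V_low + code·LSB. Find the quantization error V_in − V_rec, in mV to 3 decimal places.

Step size: 1.024 V ÷ 2^9 = 2.000 mV.
Scaled input = 377.3300 LSBs, so code = 377.
V_rec = 0 + 377·0.002 = 0.754 V.
Difference: 0.00066 V → 0.660 mV.

0.660 mV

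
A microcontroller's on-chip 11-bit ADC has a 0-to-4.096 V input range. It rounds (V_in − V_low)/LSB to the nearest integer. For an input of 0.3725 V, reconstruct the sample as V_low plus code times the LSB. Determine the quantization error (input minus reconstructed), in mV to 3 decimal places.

0.500 mV

Step size: 4.096 V ÷ 2^11 = 2.000 mV.
(V_in − V_low)/LSB = (0.3725 − 0)/0.002 = 186.2500 → code 186 (round).
Reconstructed: 0.372 V.
Difference: 0.0005 V → 0.500 mV.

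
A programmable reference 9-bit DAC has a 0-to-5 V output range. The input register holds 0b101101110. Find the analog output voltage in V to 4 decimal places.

LSB = 5 V / 2^9 = 9.766 mV.
Code 0b101101110 = 366 decimal.
V_out = 0 + 366 × 0.00976562 V = 3.57422 V.

3.5742 V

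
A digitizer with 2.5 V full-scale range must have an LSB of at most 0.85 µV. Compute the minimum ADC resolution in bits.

22 bits

Number of steps required ≥ 2.5 V / 0.85 µV = 2941176.47.
Need 2^N ≥ 2941176.47; 2^21 = 2097152, 2^22 = 4194304.
Minimum N = 22.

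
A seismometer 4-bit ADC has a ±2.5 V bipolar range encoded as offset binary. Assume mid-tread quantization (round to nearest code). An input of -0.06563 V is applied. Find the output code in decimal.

code 8

LSB = 5 V / 16 = 312.500 mV.
(-0.06563 − (−2.5)) / 0.3125 = 7.790 LSBs.
So the output code is 8.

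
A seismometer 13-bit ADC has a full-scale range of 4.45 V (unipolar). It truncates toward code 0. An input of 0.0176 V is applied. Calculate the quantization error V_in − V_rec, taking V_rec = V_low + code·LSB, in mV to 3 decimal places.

Step size: 4.45 V ÷ 2^13 = 0.543 mV.
(V_in − V_low)/LSB = (0.0176 − 0)/0.000543213 = 32.3998 → code 32 (floor).
Reconstructed: 0.017382813 V.
Error = 0.0176 − 0.017382813 = 0.000217187 V = 0.217 mV.

0.217 mV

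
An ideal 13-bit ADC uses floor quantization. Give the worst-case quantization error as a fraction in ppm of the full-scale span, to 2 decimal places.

122.07 ppm

Truncating → worst-case error = 1 LSB = V_FS/2^13, so 1e+06/8192 = 122.07 ppm of full scale.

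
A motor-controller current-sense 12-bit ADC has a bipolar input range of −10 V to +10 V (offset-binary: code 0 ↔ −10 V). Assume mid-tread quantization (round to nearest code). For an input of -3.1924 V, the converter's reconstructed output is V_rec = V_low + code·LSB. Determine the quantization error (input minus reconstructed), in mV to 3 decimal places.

One LSB is 20 V / 4096 = 4.883 mV.
(V_in − V_low)/LSB = (-3.1924 − (−10))/0.00488281 = 1394.1965 → code 1394 (round).
Code 1394 maps back to (−10) + 1394×0.00488281 V = -3.1933594 V.
V_in − V_rec = 0.000959375 V = 0.959 mV.

0.959 mV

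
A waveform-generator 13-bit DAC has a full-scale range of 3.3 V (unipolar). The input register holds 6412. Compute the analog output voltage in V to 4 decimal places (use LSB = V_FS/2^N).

LSB = 3.3 V / 2^13 = 402.83 µV.
V_out = 0 + 6412 × 0.000402832 V = 2.58296 V.

2.5830 V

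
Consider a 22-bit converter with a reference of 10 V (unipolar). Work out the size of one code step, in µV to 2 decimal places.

2.38 µV

Full-scale span = 10 V.
LSB = 10 / 2^22 = 10 / 4194304 = 2.38419e-06 V = 2.38 µV.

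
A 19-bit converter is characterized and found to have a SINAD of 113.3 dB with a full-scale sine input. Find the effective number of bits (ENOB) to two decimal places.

ENOB = (SINAD − 1.76) / 6.02 = (113.3 − 1.76)/6.02 = 18.528.

18.53 bits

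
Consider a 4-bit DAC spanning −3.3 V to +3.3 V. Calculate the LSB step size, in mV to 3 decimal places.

Full-scale span = 6.6 V.
LSB = 6.6 / 2^4 = 6.6 / 16 = 0.4125 V = 412.500 mV.

412.500 mV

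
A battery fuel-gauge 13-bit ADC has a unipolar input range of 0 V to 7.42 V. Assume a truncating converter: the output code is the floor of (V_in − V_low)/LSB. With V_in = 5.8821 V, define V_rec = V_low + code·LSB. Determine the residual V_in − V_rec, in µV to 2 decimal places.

One LSB is 7.42 V / 8192 = 0.906 mV.
Scaled input = 6494.0921 LSBs, so code = 6494.
Code 6494 maps back to 0 + 6494×0.000905762 V = 5.8820166 V.
Difference: 8.33984e-05 V → 83.40 µV.

83.40 µV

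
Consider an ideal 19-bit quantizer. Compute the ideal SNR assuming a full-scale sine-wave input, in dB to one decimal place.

SNR ≈ 6.02·N + 1.76 dB = 6.02·19 + 1.76 = 116.14 dB.

116.1 dB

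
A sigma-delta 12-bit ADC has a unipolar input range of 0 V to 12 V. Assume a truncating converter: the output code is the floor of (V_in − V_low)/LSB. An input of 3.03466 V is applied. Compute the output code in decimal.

LSB = 12 V / 4096 = 2.930 mV.
Input sits at 1035.831 steps above V_low.
⌊·⌋(1035.831) = 1035.

code 1035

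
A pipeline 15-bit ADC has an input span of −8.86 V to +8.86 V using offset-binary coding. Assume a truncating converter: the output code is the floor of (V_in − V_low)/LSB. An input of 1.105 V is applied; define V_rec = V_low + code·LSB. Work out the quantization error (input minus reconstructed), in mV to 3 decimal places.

Step size: 17.72 V ÷ 2^15 = 0.541 mV.
(V_in − V_low)/LSB = (1.105 − (−8.86))/0.000540771 = 18427.3770 → code 18427 (floor).
Code 18427 maps back to (−8.86) + 18427×0.000540771 V = 1.1047961 V.
Error = 1.105 − 1.1047961 = 0.000203857 V = 0.204 mV.

0.204 mV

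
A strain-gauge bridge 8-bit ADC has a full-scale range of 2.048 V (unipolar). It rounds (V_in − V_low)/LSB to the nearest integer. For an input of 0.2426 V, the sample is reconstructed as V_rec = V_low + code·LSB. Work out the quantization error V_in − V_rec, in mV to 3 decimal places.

2.600 mV

One LSB is 2.048 V / 256 = 8.000 mV.
(V_in − V_low)/LSB = (0.2426 − 0)/0.008 = 30.3250 → code 30 (round).
Reconstructed: 0.24 V.
Difference: 0.0026 V → 2.600 mV.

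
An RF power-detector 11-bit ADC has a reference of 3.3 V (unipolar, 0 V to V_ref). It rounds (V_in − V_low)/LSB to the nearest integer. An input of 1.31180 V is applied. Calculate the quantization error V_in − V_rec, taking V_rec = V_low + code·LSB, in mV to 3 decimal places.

0.179 mV

LSB = 3.3/2^11 = 1.611 mV.
(1.31180 − 0)/0.00161133 = 814.1110; round gives code 814.
Code 814 maps back to 0 + 814×0.00161133 V = 1.3116211 V.
Difference: 0.000178906 V → 0.179 mV.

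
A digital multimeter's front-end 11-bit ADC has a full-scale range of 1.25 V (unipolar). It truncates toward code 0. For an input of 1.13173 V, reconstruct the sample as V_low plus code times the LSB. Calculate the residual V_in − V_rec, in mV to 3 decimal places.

0.138 mV

Step size: 1.25 V ÷ 2^11 = 0.610 mV.
Scaled input = 1854.2264 LSBs, so code = 1854.
V_rec = 0 + 1854·0.000610352 = 1.1315918 V.
Difference: 0.000138203 V → 0.138 mV.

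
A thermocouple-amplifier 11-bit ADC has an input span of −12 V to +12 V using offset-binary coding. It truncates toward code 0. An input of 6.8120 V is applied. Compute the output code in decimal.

LSB = 24 V / 2048 = 11.719 mV.
(6.8120 − (−12)) / 0.0117188 = 1605.291 LSBs.
So the output code is 1605.

code 1605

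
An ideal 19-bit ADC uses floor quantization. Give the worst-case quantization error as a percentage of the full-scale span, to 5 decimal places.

0.00019 %

Truncating → worst-case error = 1 LSB = V_FS/2^19, so 100/524288 = 0.000190735 % of full scale.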